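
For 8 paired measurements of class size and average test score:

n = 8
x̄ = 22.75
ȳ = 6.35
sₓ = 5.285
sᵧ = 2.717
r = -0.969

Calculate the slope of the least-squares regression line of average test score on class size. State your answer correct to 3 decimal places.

b = r · sᵧ/sₓ = -0.969 · 2.717/5.285 = -0.498160

-0.498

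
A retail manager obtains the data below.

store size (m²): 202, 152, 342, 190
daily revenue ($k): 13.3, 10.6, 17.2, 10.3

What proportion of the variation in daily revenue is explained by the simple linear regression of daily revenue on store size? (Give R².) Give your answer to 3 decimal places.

n = 4, Σx = 886, Σy = 51.4, Σxy = 12137.2, Σx² = 216972, Σy² = 691.18
Sxx = Σx² − (Σx)²/n = 216972 − 196249 = 20723
Sxy = Σxy − (Σx)(Σy)/n = 12137.2 − 11385.1 = 752.1
Syy = Σy² − (Σy)²/n = 691.18 − 660.49 = 30.69
R² = Sxy²/(Sxx·Syy) = (752.1)²/(20723·30.69) = 0.889409

0.889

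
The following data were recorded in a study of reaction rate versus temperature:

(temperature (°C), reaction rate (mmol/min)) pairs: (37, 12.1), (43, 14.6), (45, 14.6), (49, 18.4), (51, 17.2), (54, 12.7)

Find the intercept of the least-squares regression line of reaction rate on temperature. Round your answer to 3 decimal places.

n = 6, Σx = 279, Σy = 89.6, Σxy = 4197.1, Σx² = 13161
Sxx = Σx² − (Σx)²/n = 13161 − 12973.5 = 187.5
Sxy = Σxy − (Σx)(Σy)/n = 4197.1 − 4166.4 = 30.7
b = Sxy/Sxx = 30.7/187.5 = 0.163733
a = ȳ − b·x̄ = 14.933333 − 0.163733·46.5 = 7.319733

7.320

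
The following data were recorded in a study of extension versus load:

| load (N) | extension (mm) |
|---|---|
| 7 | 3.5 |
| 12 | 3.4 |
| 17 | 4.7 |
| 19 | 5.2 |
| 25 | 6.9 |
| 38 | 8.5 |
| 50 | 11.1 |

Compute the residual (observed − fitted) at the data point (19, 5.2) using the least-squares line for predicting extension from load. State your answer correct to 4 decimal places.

-0.0607

n = 7, Σx = 168, Σy = 43.3, Σxy = 1294.5, Σx² = 5412
Sxx = Σx² − (Σx)²/n = 5412 − 4032 = 1380
Sxy = Σxy − (Σx)(Σy)/n = 1294.5 − 1039.2 = 255.3
b = Sxy/Sxx = 255.3/1380 = 0.185
a = ȳ − b·x̄ = 6.185714 − 0.185·24 = 1.745714
ŷ(19) = 1.745714 + 0.185·19 = 5.260714
residual = y − ŷ = 5.2 − 5.260714 = -0.060714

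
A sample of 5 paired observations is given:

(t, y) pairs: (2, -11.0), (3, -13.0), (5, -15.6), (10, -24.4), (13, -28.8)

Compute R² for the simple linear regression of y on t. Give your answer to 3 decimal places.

0.999

n = 5, Σx = 33, Σy = -92.8, Σxy = -757.4, Σx² = 307, Σy² = 1958.16
Sxx = Σx² − (Σx)²/n = 307 − 217.8 = 89.2
Sxy = Σxy − (Σx)(Σy)/n = -757.4 − (-612.48) = -144.92
Syy = Σy² − (Σy)²/n = 1958.16 − 1722.368 = 235.792
R² = Sxy²/(Sxx·Syy) = (-144.92)²/(89.2·235.792) = 0.998534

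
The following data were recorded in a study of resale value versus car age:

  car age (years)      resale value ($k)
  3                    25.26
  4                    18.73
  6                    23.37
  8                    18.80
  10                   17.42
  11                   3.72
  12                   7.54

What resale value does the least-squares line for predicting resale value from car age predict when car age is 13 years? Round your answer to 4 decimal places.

6.4007

n = 7, Σx = 54, Σy = 114.84, Σxy = 746.92, Σx² = 490
Sxx = Σx² − (Σx)²/n = 490 − 416.571429 = 73.428571
Sxy = Σxy − (Σx)(Σy)/n = 746.92 − 885.908571 = -138.988571
b = Sxy/Sxx = -138.988571/73.428571 = -1.892840
a = ȳ − b·x̄ = 16.405714 − (-1.892840)·7.714286 = 31.007626
ŷ(13) = a + b·13 = 31.007626 + (-1.892840)·13 = 6.400700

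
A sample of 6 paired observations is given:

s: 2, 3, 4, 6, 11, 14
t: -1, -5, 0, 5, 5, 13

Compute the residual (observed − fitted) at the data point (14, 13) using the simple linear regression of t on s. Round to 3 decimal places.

1.477

n = 6, Σx = 40, Σy = 17, Σxy = 250, Σx² = 382
Sxx = Σx² − (Σx)²/n = 382 − 266.666667 = 115.333333
Sxy = Σxy − (Σx)(Σy)/n = 250 − 113.333333 = 136.666667
b = Sxy/Sxx = 136.666667/115.333333 = 1.184971
a = ȳ − b·x̄ = 2.833333 − 1.184971·6.666667 = -5.066474
ŷ(14) = -5.066474 + 1.184971·14 = 11.523121
residual = y − ŷ = 13 − 11.523121 = 1.476879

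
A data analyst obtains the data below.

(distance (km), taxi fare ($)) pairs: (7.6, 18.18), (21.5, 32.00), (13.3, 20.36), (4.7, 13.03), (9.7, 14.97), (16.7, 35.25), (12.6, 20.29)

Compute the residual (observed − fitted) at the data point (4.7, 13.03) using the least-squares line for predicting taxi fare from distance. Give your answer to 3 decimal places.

n = 7, Σx = 86.1, Σy = 154.08, Σxy = 2147.735, Σx² = 1250.73
Sxx = Σx² − (Σx)²/n = 1250.73 − 1059.03 = 191.7
Sxy = Σxy − (Σx)(Σy)/n = 2147.735 − 1895.184 = 252.551
b = Sxy/Sxx = 252.551/191.7 = 1.317428
a = ȳ − b·x̄ = 22.011429 − 1.317428·12.3 = 5.807061
ŷ(4.7) = 5.807061 + 1.317428·4.7 = 11.998974
residual = y − ŷ = 13.03 − 11.998974 = 1.031026

1.031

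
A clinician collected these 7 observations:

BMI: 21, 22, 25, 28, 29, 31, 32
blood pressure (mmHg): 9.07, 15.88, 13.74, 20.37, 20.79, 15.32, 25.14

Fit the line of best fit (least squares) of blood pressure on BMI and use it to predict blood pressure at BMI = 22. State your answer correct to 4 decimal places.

12.5946

n = 7, Σx = 188, Σy = 120.31, Σxy = 3336, Σx² = 5160
Sxx = Σx² − (Σx)²/n = 5160 − 5049.142857 = 110.857143
Sxy = Σxy − (Σx)(Σy)/n = 3336 − 3231.182857 = 104.817143
b = Sxy/Sxx = 104.817143/110.857143 = 0.945515
a = ȳ − b·x̄ = 17.187143 − 0.945515·26.857143 = -8.206701
ŷ(22) = a + b·22 = -8.206701 + 0.945515·22 = 12.594639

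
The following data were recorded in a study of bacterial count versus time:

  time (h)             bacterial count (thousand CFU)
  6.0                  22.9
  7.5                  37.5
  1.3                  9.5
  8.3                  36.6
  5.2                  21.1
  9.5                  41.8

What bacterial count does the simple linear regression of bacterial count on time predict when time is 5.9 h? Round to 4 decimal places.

26.5718

n = 6, Σx = 37.8, Σy = 169.4, Σxy = 1241.6, Σx² = 280.12
Sxx = Σx² − (Σx)²/n = 280.12 − 238.14 = 41.98
Sxy = Σxy − (Σx)(Σy)/n = 1241.6 − 1067.22 = 174.38
b = Sxy/Sxx = 174.38/41.98 = 4.153883
a = ȳ − b·x̄ = 28.233333 − 4.153883·6.3 = 2.063872
ŷ(5.9) = a + b·5.9 = 2.063872 + 4.153883·5.9 = 26.571780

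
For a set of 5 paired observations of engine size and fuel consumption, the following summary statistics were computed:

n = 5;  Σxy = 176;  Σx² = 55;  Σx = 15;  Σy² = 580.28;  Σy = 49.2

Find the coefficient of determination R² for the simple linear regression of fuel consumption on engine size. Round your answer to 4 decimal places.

Sxx = Σx² − (Σx)²/n = 55 − 45 = 10
Sxy = Σxy − (Σx)(Σy)/n = 176 − 147.6 = 28.4
Syy = Σy² − (Σy)²/n = 580.28 − 484.128 = 96.152
R² = Sxy²/(Sxx·Syy) = (28.4)²/(10·96.152) = 0.838839

0.8388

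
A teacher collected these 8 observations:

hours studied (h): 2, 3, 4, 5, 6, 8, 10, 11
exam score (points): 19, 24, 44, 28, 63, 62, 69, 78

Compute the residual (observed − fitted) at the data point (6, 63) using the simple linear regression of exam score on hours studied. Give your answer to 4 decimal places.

n = 8, Σx = 49, Σy = 387, Σxy = 2848, Σx² = 375
Sxx = Σx² − (Σx)²/n = 375 − 300.125 = 74.875
Sxy = Σxy − (Σx)(Σy)/n = 2848 − 2370.375 = 477.625
b = Sxy/Sxx = 477.625/74.875 = 6.378965
a = ȳ − b·x̄ = 48.375 − 6.378965·6.125 = 9.303840
ŷ(6) = 9.303840 + 6.378965·6 = 47.577629
residual = y − ŷ = 63 − 47.577629 = 15.422371

15.4224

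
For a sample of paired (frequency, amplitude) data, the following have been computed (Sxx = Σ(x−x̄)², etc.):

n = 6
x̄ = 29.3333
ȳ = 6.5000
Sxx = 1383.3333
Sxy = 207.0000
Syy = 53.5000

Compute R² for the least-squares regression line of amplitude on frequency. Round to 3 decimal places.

0.579

R² = Sxy²/(Sxx·Syy) = (207)²/(1383.3333·53.5) = 0.578975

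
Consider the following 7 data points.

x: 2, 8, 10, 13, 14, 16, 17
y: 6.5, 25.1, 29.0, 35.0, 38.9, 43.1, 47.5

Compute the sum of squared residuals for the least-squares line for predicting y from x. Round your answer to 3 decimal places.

n = 7, Σx = 80, Σy = 225.1, Σxy = 3000.5, Σx² = 1078, Σy² = 8365.33
Sxx = Σx² − (Σx)²/n = 1078 − 914.285714 = 163.714286
Sxy = Σxy − (Σx)(Σy)/n = 3000.5 − 2572.571429 = 427.928571
Syy = Σy² − (Σy)²/n = 8365.33 − 7238.572857 = 1126.757143
b = Sxy/Sxx = 427.928571/163.714286 = 2.613874
SSE = Syy − b·Sxy = 1126.757143 − 2.613874·427.928571 = 8.205628

8.206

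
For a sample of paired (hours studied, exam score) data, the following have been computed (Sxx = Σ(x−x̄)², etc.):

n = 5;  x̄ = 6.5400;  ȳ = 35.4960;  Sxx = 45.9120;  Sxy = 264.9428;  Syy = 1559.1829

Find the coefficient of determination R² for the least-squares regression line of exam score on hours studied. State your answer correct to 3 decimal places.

R² = Sxy²/(Sxx·Syy) = (264.9428)²/(45.912·1559.1829) = 0.980575

0.981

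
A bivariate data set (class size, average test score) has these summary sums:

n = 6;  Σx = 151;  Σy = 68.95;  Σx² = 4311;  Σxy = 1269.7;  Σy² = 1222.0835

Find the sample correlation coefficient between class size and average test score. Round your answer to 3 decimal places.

-0.994

Sxx = Σx² − (Σx)²/n = 4311 − 3800.166667 = 510.833333
Sxy = Σxy − (Σx)(Σy)/n = 1269.7 − 1735.241667 = -465.541667
Syy = Σy² − (Σy)²/n = 1222.0835 − 792.350417 = 429.733083
r = Sxy/√(Sxx·Syy) = -465.541667/√(219521.983403) = -465.541667/468.531731 = -0.993618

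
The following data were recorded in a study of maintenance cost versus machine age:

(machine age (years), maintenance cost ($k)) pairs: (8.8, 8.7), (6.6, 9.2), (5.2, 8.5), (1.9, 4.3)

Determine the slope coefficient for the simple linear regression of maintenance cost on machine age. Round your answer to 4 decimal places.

n = 4, Σx = 22.5, Σy = 30.7, Σxy = 189.65, Σx² = 151.65
Sxx = Σx² − (Σx)²/n = 151.65 − 126.5625 = 25.0875
Sxy = Σxy − (Σx)(Σy)/n = 189.65 − 172.6875 = 16.9625
b = Sxy/Sxx = 16.9625/25.0875 = 0.676134

0.6761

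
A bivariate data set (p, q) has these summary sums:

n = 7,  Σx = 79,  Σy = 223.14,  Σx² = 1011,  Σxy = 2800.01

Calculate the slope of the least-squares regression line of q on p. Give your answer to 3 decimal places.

Sxx = Σx² − (Σx)²/n = 1011 − 891.571429 = 119.428571
Sxy = Σxy − (Σx)(Σy)/n = 2800.01 − 2518.294286 = 281.715714
b = Sxy/Sxx = 281.715714/119.428571 = 2.358864

2.359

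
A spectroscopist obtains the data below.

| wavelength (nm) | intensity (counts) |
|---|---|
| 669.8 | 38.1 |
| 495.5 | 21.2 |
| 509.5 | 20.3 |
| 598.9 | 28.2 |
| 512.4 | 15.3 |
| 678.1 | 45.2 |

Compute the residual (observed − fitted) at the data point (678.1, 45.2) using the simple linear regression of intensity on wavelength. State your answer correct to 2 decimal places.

3.86

n = 6, Σx = 3464.2, Σy = 168.3, Σxy = 101745.65, Σx² = 2034797.12
Sxx = Σx² − (Σx)²/n = 2034797.12 − 2000113.606667 = 34683.513333
Sxy = Σxy − (Σx)(Σy)/n = 101745.65 − 97170.81 = 4574.84
b = Sxy/Sxx = 4574.84/34683.513333 = 0.131902
a = ȳ − b·x̄ = 28.05 − 0.131902·577.366667 = -48.106072
ŷ(678.1) = -48.106072 + 0.131902·678.1 = 41.336972
residual = y − ŷ = 45.2 − 41.336972 = 3.863028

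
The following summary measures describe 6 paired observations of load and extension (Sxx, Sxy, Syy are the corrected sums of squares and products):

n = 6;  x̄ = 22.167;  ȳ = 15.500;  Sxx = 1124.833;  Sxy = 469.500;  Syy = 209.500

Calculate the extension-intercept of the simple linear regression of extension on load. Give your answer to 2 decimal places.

6.25

b = Sxy/Sxx = 469.5/1124.833 = 0.417395
a = ȳ − b·x̄ = 15.5 − 0.417395·22.167 = 6.247599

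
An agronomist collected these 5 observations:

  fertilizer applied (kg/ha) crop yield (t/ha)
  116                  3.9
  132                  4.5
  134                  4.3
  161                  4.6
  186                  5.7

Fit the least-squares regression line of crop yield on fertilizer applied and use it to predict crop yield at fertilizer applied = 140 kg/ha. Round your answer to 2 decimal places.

4.47

n = 5, Σx = 729, Σy = 23, Σxy = 3423.4, Σx² = 109353
Sxx = Σx² − (Σx)²/n = 109353 − 106288.2 = 3064.8
Sxy = Σxy − (Σx)(Σy)/n = 3423.4 − 3353.4 = 70
b = Sxy/Sxx = 70/3064.8 = 0.022840
a = ȳ − b·x̄ = 4.6 − 0.022840·145.8 = 1.269930
ŷ(140) = a + b·140 = 1.269930 + 0.022840·140 = 4.467528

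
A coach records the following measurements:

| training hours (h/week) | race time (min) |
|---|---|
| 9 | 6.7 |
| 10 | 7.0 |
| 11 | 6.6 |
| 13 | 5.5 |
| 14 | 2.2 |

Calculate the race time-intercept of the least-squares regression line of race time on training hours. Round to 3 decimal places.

14.879

n = 5, Σx = 57, Σy = 28, Σxy = 305.2, Σx² = 667
Sxx = Σx² − (Σx)²/n = 667 − 649.8 = 17.2
Sxy = Σxy − (Σx)(Σy)/n = 305.2 − 319.2 = -14
b = Sxy/Sxx = -14/17.2 = -0.813953
a = ȳ − b·x̄ = 5.6 − (-0.813953)·11.4 = 14.879070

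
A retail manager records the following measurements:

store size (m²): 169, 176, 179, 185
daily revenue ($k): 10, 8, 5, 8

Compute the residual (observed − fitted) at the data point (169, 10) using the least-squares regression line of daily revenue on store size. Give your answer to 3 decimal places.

n = 4, Σx = 709, Σy = 31, Σxy = 5473, Σx² = 125803
Sxx = Σx² − (Σx)²/n = 125803 − 125670.25 = 132.75
Sxy = Σxy − (Σx)(Σy)/n = 5473 − 5494.75 = -21.75
b = Sxy/Sxx = -21.75/132.75 = -0.163842
a = ȳ − b·x̄ = 7.75 − (-0.163842)·177.25 = 36.790960
ŷ(169) = 36.790960 + (-0.163842)·169 = 9.101695
residual = y − ŷ = 10 − 9.101695 = 0.898305

0.898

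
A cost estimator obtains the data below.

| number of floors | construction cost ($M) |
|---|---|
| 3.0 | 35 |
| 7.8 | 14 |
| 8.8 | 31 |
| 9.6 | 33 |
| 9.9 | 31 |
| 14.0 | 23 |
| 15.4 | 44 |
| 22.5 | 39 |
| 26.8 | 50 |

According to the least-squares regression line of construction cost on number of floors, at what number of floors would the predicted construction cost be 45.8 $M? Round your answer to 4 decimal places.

27.1746

n = 9, Σx = 117.8, Σy = 300, Σxy = 4327.8, Σx² = 1995.1
Sxx = Σx² − (Σx)²/n = 1995.1 − 1541.871111 = 453.228889
Sxy = Σxy − (Σx)(Σy)/n = 4327.8 − 3926.666667 = 401.133333
b = Sxy/Sxx = 401.133333/453.228889 = 0.885057
a = ȳ − b·x̄ = 33.333333 − 0.885057·13.088889 = 21.748923
Set a + b·x = 45.8: x = (45.8 − 21.748923) / 0.885057 = 27.174613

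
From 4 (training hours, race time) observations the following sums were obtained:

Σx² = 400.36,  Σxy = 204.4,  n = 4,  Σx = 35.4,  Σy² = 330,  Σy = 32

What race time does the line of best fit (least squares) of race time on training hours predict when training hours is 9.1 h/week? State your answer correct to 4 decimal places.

7.7737

Sxx = Σx² − (Σx)²/n = 400.36 − 313.29 = 87.07
Sxy = Σxy − (Σx)(Σy)/n = 204.4 − 283.2 = -78.8
b = Sxy/Sxx = -78.8/87.07 = -0.905019
a = ȳ − b·x̄ = 8 − (-0.905019)·8.85 = 16.009418
ŷ(9.1) = a + b·9.1 = 16.009418 + (-0.905019)·9.1 = 7.773745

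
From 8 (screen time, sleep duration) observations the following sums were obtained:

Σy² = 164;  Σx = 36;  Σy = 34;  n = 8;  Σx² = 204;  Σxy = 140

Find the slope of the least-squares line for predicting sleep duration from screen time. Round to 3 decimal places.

-0.310

Sxx = Σx² − (Σx)²/n = 204 − 162 = 42
Sxy = Σxy − (Σx)(Σy)/n = 140 − 153 = -13
b = Sxy/Sxx = -13/42 = -0.309524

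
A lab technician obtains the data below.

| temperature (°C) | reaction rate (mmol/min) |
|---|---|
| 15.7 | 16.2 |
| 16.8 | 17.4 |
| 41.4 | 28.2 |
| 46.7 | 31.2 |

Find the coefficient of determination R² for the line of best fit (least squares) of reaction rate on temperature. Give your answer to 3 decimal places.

0.998

n = 4, Σx = 120.6, Σy = 93, Σxy = 3171.18, Σx² = 4423.58, Σy² = 2333.88
Sxx = Σx² − (Σx)²/n = 4423.58 − 3636.09 = 787.49
Sxy = Σxy − (Σx)(Σy)/n = 3171.18 − 2803.95 = 367.23
Syy = Σy² − (Σy)²/n = 2333.88 − 2162.25 = 171.63
R² = Sxy²/(Sxx·Syy) = (367.23)²/(787.49·171.63) = 0.997787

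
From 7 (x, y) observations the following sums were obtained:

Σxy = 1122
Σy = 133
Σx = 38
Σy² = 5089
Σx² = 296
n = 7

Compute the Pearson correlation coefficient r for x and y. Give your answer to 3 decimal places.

Sxx = Σx² − (Σx)²/n = 296 − 206.285714 = 89.714286
Sxy = Σxy − (Σx)(Σy)/n = 1122 − 722 = 400
Syy = Σy² − (Σy)²/n = 5089 − 2527 = 2562
r = Sxy/√(Sxx·Syy) = 400/√(229848) = 400/479.424655 = 0.834333

0.834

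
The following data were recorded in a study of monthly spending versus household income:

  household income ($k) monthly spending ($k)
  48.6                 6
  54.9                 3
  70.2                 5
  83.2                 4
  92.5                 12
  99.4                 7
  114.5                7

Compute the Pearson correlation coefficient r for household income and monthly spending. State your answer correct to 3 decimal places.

n = 7, Σx = 563.3, Σy = 44, Σxy = 3747.4, Σx² = 48773.11, Σy² = 328
Sxx = Σx² − (Σx)²/n = 48773.11 − 45329.555714 = 3443.554286
Sxy = Σxy − (Σx)(Σy)/n = 3747.4 − 3540.742857 = 206.657143
Syy = Σy² − (Σy)²/n = 328 − 276.571429 = 51.428571
r = Sxy/√(Sxx·Syy) = 206.657143/√(177097.077551) = 206.657143/420.829036 = 0.491071

0.491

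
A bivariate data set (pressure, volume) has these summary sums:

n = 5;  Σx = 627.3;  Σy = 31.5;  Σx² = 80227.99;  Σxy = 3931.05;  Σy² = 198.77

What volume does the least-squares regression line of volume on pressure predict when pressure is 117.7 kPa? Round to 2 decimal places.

Sxx = Σx² − (Σx)²/n = 80227.99 − 78701.058 = 1526.932
Sxy = Σxy − (Σx)(Σy)/n = 3931.05 − 3951.99 = -20.94
b = Sxy/Sxx = -20.94/1526.932 = -0.013714
a = ȳ − b·x̄ = 6.3 − (-0.013714)·125.46 = 8.020530
ŷ(117.7) = a + b·117.7 = 8.020530 + (-0.013714)·117.7 = 6.406419

6.41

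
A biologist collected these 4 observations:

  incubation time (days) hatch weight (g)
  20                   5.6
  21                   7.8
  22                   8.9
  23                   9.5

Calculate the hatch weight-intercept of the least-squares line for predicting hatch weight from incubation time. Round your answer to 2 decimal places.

n = 4, Σx = 86, Σy = 31.8, Σxy = 690.1, Σx² = 1854
Sxx = Σx² − (Σx)²/n = 1854 − 1849 = 5
Sxy = Σxy − (Σx)(Σy)/n = 690.1 − 683.7 = 6.4
b = Sxy/Sxx = 6.4/5 = 1.28
a = ȳ − b·x̄ = 7.95 − 1.28·21.5 = -19.57

-19.57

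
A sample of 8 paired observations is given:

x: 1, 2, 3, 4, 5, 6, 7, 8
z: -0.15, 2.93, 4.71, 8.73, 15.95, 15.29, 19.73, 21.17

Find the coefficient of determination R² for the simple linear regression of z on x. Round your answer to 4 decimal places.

n = 8, Σx = 36, Σy = 88.36, Σxy = 533.72, Σx² = 204, Σy² = 1432.6328
Sxx = Σx² − (Σx)²/n = 204 − 162 = 42
Sxy = Σxy − (Σx)(Σy)/n = 533.72 − 397.62 = 136.1
Syy = Σy² − (Σy)²/n = 1432.6328 − 975.9362 = 456.6966
R² = Sxy²/(Sxx·Syy) = (136.1)²/(42·456.6966) = 0.965693

0.9657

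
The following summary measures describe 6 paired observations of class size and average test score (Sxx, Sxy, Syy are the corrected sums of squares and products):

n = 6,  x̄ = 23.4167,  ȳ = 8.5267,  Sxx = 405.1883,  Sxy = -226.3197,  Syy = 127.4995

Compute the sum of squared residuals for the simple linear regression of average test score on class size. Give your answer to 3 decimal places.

1.088

b = Sxy/Sxx = -226.3197/405.1883 = -0.558554
SSE = Syy − b·Sxy = 127.4995 − (-0.558554)·(-226.3197) = 1.087640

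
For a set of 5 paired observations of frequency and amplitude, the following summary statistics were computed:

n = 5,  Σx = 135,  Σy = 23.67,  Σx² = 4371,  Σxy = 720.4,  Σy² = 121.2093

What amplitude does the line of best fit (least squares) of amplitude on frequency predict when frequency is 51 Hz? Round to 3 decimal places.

7.422

Sxx = Σx² − (Σx)²/n = 4371 − 3645 = 726
Sxy = Σxy − (Σx)(Σy)/n = 720.4 − 639.09 = 81.31
b = Sxy/Sxx = 81.31/726 = 0.111997
a = ȳ − b·x̄ = 4.734 − 0.111997·27 = 1.710074
ŷ(51) = a + b·51 = 1.710074 + 0.111997·51 = 7.421934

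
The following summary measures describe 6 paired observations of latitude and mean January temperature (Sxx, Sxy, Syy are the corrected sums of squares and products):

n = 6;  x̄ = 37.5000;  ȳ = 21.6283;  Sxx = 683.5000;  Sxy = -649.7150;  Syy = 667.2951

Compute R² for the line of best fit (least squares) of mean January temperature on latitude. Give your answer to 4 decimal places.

0.9255

R² = Sxy²/(Sxx·Syy) = (-649.715)²/(683.5·667.2951) = 0.925528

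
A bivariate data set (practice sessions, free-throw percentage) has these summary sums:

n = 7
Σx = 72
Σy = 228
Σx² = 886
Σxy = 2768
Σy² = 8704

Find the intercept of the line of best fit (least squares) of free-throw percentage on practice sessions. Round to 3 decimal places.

Sxx = Σx² − (Σx)²/n = 886 − 740.571429 = 145.428571
Sxy = Σxy − (Σx)(Σy)/n = 2768 − 2345.142857 = 422.857143
b = Sxy/Sxx = 422.857143/145.428571 = 2.907662
a = ȳ − b·x̄ = 32.571429 − 2.907662·10.285714 = 2.664047

2.664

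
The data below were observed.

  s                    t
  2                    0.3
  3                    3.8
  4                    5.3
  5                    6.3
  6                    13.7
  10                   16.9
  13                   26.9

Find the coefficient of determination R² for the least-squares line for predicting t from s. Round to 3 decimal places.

0.957

n = 7, Σx = 43, Σy = 73.2, Σxy = 665.6, Σx² = 359, Σy² = 1279.22
Sxx = Σx² − (Σx)²/n = 359 − 264.142857 = 94.857143
Sxy = Σxy − (Σx)(Σy)/n = 665.6 − 449.657143 = 215.942857
Syy = Σy² − (Σy)²/n = 1279.22 − 765.462857 = 513.757143
R² = Sxy²/(Sxx·Syy) = (215.942857)²/(94.857143·513.757143) = 0.956863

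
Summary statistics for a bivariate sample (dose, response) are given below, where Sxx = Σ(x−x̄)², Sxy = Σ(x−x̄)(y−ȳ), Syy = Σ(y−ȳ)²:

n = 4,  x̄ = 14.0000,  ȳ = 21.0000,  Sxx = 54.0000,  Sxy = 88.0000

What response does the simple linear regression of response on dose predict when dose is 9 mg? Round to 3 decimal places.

12.852

b = Sxy/Sxx = 88/54 = 1.629630
a = ȳ − b·x̄ = 21 − 1.629630·14 = -1.814815
ŷ(9) = a + b·9 = -1.814815 + 1.629630·9 = 12.851852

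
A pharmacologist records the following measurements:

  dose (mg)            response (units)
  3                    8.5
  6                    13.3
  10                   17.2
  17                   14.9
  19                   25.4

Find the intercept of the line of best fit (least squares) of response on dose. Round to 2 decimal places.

7.70

n = 5, Σx = 55, Σy = 79.3, Σxy = 1013.2, Σx² = 795
Sxx = Σx² − (Σx)²/n = 795 − 605 = 190
Sxy = Σxy − (Σx)(Σy)/n = 1013.2 − 872.3 = 140.9
b = Sxy/Sxx = 140.9/190 = 0.741579
a = ȳ − b·x̄ = 15.86 − 0.741579·11 = 7.702632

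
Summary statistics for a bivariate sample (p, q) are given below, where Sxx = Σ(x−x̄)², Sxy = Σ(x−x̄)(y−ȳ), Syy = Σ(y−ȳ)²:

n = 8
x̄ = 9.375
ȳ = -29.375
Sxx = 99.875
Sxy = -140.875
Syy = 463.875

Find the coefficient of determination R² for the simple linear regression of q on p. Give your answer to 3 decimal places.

R² = Sxy²/(Sxx·Syy) = (-140.875)²/(99.875·463.875) = 0.428361

0.428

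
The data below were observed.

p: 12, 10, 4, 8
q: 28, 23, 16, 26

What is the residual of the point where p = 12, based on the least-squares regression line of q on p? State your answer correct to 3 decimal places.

n = 4, Σx = 34, Σy = 93, Σxy = 838, Σx² = 324
Sxx = Σx² − (Σx)²/n = 324 − 289 = 35
Sxy = Σxy − (Σx)(Σy)/n = 838 − 790.5 = 47.5
b = Sxy/Sxx = 47.5/35 = 1.357143
a = ȳ − b·x̄ = 23.25 − 1.357143·8.5 = 11.714286
ŷ(12) = 11.714286 + 1.357143·12 = 28
residual = y − ŷ = 28 − 28 = 0

0.000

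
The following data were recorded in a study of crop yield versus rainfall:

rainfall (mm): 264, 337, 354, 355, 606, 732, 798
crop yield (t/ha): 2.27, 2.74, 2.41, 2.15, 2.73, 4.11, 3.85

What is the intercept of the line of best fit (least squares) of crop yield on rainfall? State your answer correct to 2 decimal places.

n = 7, Σx = 3446, Σy = 20.26, Σxy = 10874.25, Σx² = 1974470
Sxx = Σx² − (Σx)²/n = 1974470 − 1696416.571429 = 278053.428571
Sxy = Σxy − (Σx)(Σy)/n = 10874.25 − 9973.708571 = 900.541429
b = Sxy/Sxx = 900.541429/278053.428571 = 0.003239
a = ȳ − b·x̄ = 2.894286 − 0.003239·492.285714 = 1.299903

1.30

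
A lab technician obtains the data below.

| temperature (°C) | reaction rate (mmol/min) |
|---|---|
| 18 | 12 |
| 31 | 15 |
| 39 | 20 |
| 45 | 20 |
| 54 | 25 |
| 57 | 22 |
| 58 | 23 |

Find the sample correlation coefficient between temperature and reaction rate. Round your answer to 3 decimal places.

0.950

n = 7, Σx = 302, Σy = 137, Σxy = 6299, Σx² = 14360, Σy² = 2807
Sxx = Σx² − (Σx)²/n = 14360 − 13029.142857 = 1330.857143
Sxy = Σxy − (Σx)(Σy)/n = 6299 − 5910.571429 = 388.428571
Syy = Σy² − (Σy)²/n = 2807 − 2681.285714 = 125.714286
r = Sxy/√(Sxx·Syy) = 388.428571/√(167307.755102) = 388.428571/409.032707 = 0.949627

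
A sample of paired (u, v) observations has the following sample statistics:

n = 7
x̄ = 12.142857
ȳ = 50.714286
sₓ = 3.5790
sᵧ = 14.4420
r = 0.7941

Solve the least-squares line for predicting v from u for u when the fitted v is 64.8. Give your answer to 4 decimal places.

b = r · sᵧ/sₓ = 0.7941 · 14.442/3.579 = 3.204357
a = ȳ − b·x̄ = 50.714286 − 3.204357·12.142857 = 11.804242
Set a + b·x = 64.8: x = (64.8 − 11.804242) / 3.204357 = 16.538658

16.5387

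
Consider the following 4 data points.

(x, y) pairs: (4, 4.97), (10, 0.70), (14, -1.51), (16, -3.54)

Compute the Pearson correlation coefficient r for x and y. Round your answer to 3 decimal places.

-0.997

n = 4, Σx = 44, Σy = 0.62, Σxy = -50.9, Σx² = 568, Σy² = 40.0026
Sxx = Σx² − (Σx)²/n = 568 − 484 = 84
Sxy = Σxy − (Σx)(Σy)/n = -50.9 − 6.82 = -57.72
Syy = Σy² − (Σy)²/n = 40.0026 − 0.0961 = 39.9065
r = Sxy/√(Sxx·Syy) = -57.72/√(3352.146) = -57.72/57.897720 = -0.996930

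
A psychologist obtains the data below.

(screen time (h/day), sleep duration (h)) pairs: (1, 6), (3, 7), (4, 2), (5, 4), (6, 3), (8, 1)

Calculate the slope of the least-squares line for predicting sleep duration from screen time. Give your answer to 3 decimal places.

n = 6, Σx = 27, Σy = 23, Σxy = 81, Σx² = 151
Sxx = Σx² − (Σx)²/n = 151 − 121.5 = 29.5
Sxy = Σxy − (Σx)(Σy)/n = 81 − 103.5 = -22.5
b = Sxy/Sxx = -22.5/29.5 = -0.762712

-0.763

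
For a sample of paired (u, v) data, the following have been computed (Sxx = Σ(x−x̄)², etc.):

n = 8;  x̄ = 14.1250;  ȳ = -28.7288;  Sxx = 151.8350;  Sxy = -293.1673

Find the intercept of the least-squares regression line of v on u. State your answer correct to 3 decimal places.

-1.456

b = Sxy/Sxx = -293.1673/151.835 = -1.930828
a = ȳ − b·x̄ = -28.7288 − (-1.930828)·14.125 = -1.455852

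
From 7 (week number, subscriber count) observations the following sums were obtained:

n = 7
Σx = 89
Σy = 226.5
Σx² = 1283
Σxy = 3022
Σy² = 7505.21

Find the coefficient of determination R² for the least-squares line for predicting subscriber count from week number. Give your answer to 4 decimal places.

Sxx = Σx² − (Σx)²/n = 1283 − 1131.571429 = 151.428571
Sxy = Σxy − (Σx)(Σy)/n = 3022 − 2879.785714 = 142.214286
Syy = Σy² − (Σy)²/n = 7505.21 − 7328.892857 = 176.317143
R² = Sxy²/(Sxx·Syy) = (142.214286)²/(151.428571·176.317143) = 0.757503

0.7575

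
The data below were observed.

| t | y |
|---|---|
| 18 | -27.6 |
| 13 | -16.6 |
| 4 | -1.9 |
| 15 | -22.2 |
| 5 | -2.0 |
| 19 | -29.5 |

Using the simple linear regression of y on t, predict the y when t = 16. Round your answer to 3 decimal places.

-23.581

n = 6, Σx = 74, Σy = -99.8, Σxy = -1623.7, Σx² = 1120
Sxx = Σx² − (Σx)²/n = 1120 − 912.666667 = 207.333333
Sxy = Σxy − (Σx)(Σy)/n = -1623.7 − (-1230.866667) = -392.833333
b = Sxy/Sxx = -392.833333/207.333333 = -1.894695
a = ȳ − b·x̄ = -16.633333 − (-1.894695)·12.333333 = 6.734566
ŷ(16) = a + b·16 = 6.734566 + (-1.894695)·16 = -23.580547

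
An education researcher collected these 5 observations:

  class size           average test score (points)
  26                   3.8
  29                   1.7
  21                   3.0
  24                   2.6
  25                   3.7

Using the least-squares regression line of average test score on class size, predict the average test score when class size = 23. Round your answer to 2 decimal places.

3.20

n = 5, Σx = 125, Σy = 14.8, Σxy = 366, Σx² = 3159
Sxx = Σx² − (Σx)²/n = 3159 − 3125 = 34
Sxy = Σxy − (Σx)(Σy)/n = 366 − 370 = -4
b = Sxy/Sxx = -4/34 = -0.117647
a = ȳ − b·x̄ = 2.96 − (-0.117647)·25 = 5.901176
ŷ(23) = a + b·23 = 5.901176 + (-0.117647)·23 = 3.195294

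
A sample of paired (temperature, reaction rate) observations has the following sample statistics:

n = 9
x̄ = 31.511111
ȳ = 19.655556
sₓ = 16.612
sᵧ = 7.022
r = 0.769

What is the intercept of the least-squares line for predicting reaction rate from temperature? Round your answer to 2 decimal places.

9.41

b = r · sᵧ/sₓ = 0.769 · 7.022/16.612 = 0.325061
a = ȳ − b·x̄ = 19.655556 − 0.325061·31.511111 = 9.412514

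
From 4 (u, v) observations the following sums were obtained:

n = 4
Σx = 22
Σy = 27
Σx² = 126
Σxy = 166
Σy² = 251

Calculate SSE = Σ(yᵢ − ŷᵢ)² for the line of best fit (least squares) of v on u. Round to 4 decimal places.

Sxx = Σx² − (Σx)²/n = 126 − 121 = 5
Sxy = Σxy − (Σx)(Σy)/n = 166 − 148.5 = 17.5
Syy = Σy² − (Σy)²/n = 251 − 182.25 = 68.75
b = Sxy/Sxx = 17.5/5 = 3.5
SSE = Syy − b·Sxy = 68.75 − 3.5·17.5 = 7.5

7.5000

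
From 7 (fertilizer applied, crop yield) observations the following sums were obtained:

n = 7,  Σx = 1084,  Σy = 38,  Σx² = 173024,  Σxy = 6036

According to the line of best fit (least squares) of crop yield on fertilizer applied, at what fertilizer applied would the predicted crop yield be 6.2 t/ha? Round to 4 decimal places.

181.1381

Sxx = Σx² − (Σx)²/n = 173024 − 167865.142857 = 5158.857143
Sxy = Σxy − (Σx)(Σy)/n = 6036 − 5884.571429 = 151.428571
b = Sxy/Sxx = 151.428571/5158.857143 = 0.029353
a = ȳ − b·x̄ = 5.428571 − 0.029353·154.857143 = 0.883031
Set a + b·x = 6.2: x = (6.2 − 0.883031) / 0.029353 = 181.138113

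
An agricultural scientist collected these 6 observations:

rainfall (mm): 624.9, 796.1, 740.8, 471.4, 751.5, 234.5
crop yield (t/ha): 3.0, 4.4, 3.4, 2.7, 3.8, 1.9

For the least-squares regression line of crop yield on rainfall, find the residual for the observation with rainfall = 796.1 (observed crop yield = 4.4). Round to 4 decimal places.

0.4607

n = 6, Σx = 3619.2, Σy = 19.2, Σxy = 12470.29, Σx² = 2415020.32
Sxx = Σx² − (Σx)²/n = 2415020.32 − 2183101.44 = 231918.88
Sxy = Σxy − (Σx)(Σy)/n = 12470.29 − 11581.44 = 888.85
b = Sxy/Sxx = 888.85/231918.88 = 0.003833
a = ȳ − b·x̄ = 3.2 − 0.003833·603.2 = 0.888182
ŷ(796.1) = 0.888182 + 0.003833·796.1 = 3.939307
residual = y − ŷ = 4.4 − 3.939307 = 0.460693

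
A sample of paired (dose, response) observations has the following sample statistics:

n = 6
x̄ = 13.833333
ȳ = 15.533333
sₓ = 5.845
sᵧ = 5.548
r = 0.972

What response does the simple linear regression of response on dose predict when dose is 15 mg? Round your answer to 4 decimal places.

b = r · sᵧ/sₓ = 0.972 · 5.548/5.845 = 0.922610
a = ȳ − b·x̄ = 15.533333 − 0.922610·13.833333 = 2.770560
ŷ(15) = a + b·15 = 2.770560 + 0.922610·15 = 16.609712

16.6097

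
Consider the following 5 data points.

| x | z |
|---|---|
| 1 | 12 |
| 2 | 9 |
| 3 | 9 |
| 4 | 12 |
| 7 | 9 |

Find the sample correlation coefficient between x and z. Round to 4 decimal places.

-0.3569

n = 5, Σx = 17, Σy = 51, Σxy = 168, Σx² = 79, Σy² = 531
Sxx = Σx² − (Σx)²/n = 79 − 57.8 = 21.2
Sxy = Σxy − (Σx)(Σy)/n = 168 − 173.4 = -5.4
Syy = Σy² − (Σy)²/n = 531 − 520.2 = 10.8
r = Sxy/√(Sxx·Syy) = -5.4/√(228.96) = -5.4/15.131424 = -0.356873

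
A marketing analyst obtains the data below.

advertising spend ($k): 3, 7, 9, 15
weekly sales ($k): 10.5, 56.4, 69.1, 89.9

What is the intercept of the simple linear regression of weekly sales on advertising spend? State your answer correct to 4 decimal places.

2.4660

n = 4, Σx = 34, Σy = 225.9, Σxy = 2396.7, Σx² = 364
Sxx = Σx² − (Σx)²/n = 364 − 289 = 75
Sxy = Σxy − (Σx)(Σy)/n = 2396.7 − 1920.15 = 476.55
b = Sxy/Sxx = 476.55/75 = 6.354
a = ȳ − b·x̄ = 56.475 − 6.354·8.5 = 2.466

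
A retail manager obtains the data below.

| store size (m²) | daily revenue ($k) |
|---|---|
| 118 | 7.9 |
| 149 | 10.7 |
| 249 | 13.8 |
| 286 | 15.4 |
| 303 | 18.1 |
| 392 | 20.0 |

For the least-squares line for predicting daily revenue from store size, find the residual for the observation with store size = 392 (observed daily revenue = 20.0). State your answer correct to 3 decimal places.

-0.521

n = 6, Σx = 1497, Σy = 85.9, Σxy = 23691.4, Σx² = 425395
Sxx = Σx² − (Σx)²/n = 425395 − 373501.5 = 51893.5
Sxy = Σxy − (Σx)(Σy)/n = 23691.4 − 21432.05 = 2259.35
b = Sxy/Sxx = 2259.35/51893.5 = 0.043538
a = ȳ − b·x̄ = 14.316667 − 0.043538·249.5 = 3.453884
ŷ(392) = 3.453884 + 0.043538·392 = 20.520861
residual = y − ŷ = 20.0 − 20.520861 = -0.520861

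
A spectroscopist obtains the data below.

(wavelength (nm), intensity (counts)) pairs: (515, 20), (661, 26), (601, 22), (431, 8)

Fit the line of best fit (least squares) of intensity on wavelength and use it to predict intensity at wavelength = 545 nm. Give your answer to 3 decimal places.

n = 4, Σx = 2208, Σy = 76, Σxy = 44156, Σx² = 1249108
Sxx = Σx² − (Σx)²/n = 1249108 − 1218816 = 30292
Sxy = Σxy − (Σx)(Σy)/n = 44156 − 41952 = 2204
b = Sxy/Sxx = 2204/30292 = 0.072758
a = ȳ − b·x̄ = 19 − 0.072758·552 = -21.162683
ŷ(545) = a + b·545 = -21.162683 + 0.072758·545 = 18.490691

18.491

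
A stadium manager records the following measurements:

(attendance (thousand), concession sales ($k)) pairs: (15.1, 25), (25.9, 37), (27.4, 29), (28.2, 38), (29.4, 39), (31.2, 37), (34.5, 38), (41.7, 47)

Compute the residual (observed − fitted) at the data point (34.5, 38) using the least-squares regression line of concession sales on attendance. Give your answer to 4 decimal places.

n = 8, Σx = 233.4, Σy = 290, Σxy = 8773.9, Σx² = 7211.76
Sxx = Σx² − (Σx)²/n = 7211.76 − 6809.445 = 402.315
Sxy = Σxy − (Σx)(Σy)/n = 8773.9 − 8460.75 = 313.15
b = Sxy/Sxx = 313.15/402.315 = 0.778370
a = ȳ − b·x̄ = 36.25 − 0.778370·29.175 = 13.541050
ŷ(34.5) = 13.541050 + 0.778370·34.5 = 40.394821
residual = y − ŷ = 38 − 40.394821 = -2.394821

-2.3948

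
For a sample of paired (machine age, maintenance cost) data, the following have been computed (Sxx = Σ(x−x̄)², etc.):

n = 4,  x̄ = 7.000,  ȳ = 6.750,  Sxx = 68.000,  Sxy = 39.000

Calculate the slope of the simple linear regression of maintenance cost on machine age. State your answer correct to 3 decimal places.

b = Sxy/Sxx = 39/68 = 0.573529

0.574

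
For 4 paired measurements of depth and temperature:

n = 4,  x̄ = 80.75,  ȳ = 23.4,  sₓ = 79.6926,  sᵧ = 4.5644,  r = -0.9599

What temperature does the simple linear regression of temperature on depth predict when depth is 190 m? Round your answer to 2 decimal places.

17.39

b = r · sᵧ/sₓ = -0.9599 · 4.5644/79.6926 = -0.054978
a = ȳ − b·x̄ = 23.4 − (-0.054978)·80.75 = 27.839502
ŷ(190) = a + b·190 = 27.839502 + (-0.054978)·190 = 17.393615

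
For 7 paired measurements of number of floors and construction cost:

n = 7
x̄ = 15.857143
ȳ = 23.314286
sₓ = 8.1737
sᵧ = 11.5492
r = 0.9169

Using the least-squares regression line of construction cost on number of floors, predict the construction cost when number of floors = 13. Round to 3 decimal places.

19.613

b = r · sᵧ/sₓ = 0.9169 · 11.5492/8.1737 = 1.295553
a = ȳ − b·x̄ = 23.314286 − 1.295553·15.857143 = 2.770517
ŷ(13) = a + b·13 = 2.770517 + 1.295553·13 = 19.612706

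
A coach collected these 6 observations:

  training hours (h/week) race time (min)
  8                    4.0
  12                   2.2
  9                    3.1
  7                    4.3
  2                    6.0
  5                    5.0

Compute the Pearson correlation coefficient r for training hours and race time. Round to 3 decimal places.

n = 6, Σx = 43, Σy = 24.6, Σxy = 153.4, Σx² = 367, Σy² = 109.94
Sxx = Σx² − (Σx)²/n = 367 − 308.166667 = 58.833333
Sxy = Σxy − (Σx)(Σy)/n = 153.4 − 176.3 = -22.9
Syy = Σy² − (Σy)²/n = 109.94 − 100.86 = 9.08
r = Sxy/√(Sxx·Syy) = -22.9/√(534.206667) = -22.9/23.112911 = -0.990788

-0.991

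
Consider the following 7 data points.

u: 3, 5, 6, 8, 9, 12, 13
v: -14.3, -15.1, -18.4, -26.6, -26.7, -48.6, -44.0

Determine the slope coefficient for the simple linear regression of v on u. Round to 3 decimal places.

n = 7, Σx = 56, Σy = -193.7, Σxy = -1837.1, Σx² = 528
Sxx = Σx² − (Σx)²/n = 528 − 448 = 80
Sxy = Σxy − (Σx)(Σy)/n = -1837.1 − (-1549.6) = -287.5
b = Sxy/Sxx = -287.5/80 = -3.59375

-3.594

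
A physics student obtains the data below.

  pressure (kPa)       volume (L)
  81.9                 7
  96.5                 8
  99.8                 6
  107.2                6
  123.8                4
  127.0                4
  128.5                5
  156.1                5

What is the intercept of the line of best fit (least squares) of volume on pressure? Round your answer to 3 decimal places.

n = 8, Σx = 920.8, Σy = 45, Σxy = 5013.5, Σx² = 109806.64
Sxx = Σx² − (Σx)²/n = 109806.64 − 105984.08 = 3822.56
Sxy = Σxy − (Σx)(Σy)/n = 5013.5 − 5179.5 = -166
b = Sxy/Sxx = -166/3822.56 = -0.043426
a = ȳ − b·x̄ = 5.625 − (-0.043426)·115.1 = 10.623378

10.623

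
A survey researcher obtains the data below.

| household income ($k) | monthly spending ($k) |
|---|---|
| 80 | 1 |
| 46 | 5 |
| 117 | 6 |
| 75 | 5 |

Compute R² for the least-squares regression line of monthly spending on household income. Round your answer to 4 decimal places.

0.0335

n = 4, Σx = 318, Σy = 17, Σxy = 1387, Σx² = 27830, Σy² = 87
Sxx = Σx² − (Σx)²/n = 27830 − 25281 = 2549
Sxy = Σxy − (Σx)(Σy)/n = 1387 − 1351.5 = 35.5
Syy = Σy² − (Σy)²/n = 87 − 72.25 = 14.75
R² = Sxy²/(Sxx·Syy) = (35.5)²/(2549·14.75) = 0.033519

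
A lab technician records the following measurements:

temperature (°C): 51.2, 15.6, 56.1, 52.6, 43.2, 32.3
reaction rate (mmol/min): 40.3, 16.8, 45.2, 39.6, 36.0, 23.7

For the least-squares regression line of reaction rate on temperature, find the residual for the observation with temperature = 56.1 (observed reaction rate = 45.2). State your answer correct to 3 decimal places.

1.619

n = 6, Σx = 251, Σy = 201.6, Σxy = 9264.83, Σx² = 11688.3
Sxx = Σx² − (Σx)²/n = 11688.3 − 10500.166667 = 1188.133333
Sxy = Σxy − (Σx)(Σy)/n = 9264.83 − 8433.6 = 831.23
b = Sxy/Sxx = 831.23/1188.133333 = 0.699610
a = ȳ − b·x̄ = 33.6 − 0.699610·41.833333 = 4.332980
ŷ(56.1) = 4.332980 + 0.699610·56.1 = 43.581103
residual = y − ŷ = 45.2 − 43.581103 = 1.618897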